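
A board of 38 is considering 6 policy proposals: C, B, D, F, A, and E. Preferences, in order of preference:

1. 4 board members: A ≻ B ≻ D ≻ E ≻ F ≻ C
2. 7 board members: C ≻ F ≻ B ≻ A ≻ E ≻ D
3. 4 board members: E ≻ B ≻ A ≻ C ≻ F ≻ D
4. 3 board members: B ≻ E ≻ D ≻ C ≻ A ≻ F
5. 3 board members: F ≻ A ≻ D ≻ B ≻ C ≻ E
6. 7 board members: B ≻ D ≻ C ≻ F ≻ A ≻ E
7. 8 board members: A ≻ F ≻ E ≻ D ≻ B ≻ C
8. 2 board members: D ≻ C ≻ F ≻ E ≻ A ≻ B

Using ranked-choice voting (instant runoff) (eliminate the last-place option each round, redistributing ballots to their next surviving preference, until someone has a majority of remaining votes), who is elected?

Round 1: C 7, B 10, D 2, F 3, A 12, E 4. Eliminate D.
Round 2: C 9, B 10, F 3, A 12, E 4. Eliminate F.
Round 3: C 9, B 10, A 15, E 4. Eliminate E.
Round 4: C 9, B 14, A 15. Eliminate C.
Round 5: B 21, A 17. B has a majority.

B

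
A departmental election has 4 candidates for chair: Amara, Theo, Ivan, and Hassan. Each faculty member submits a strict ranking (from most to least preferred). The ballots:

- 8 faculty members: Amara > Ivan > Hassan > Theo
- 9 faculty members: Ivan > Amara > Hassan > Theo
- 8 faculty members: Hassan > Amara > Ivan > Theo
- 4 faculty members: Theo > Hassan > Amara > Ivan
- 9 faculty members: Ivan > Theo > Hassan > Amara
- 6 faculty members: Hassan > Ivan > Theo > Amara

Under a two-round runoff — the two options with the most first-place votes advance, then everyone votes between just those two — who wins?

Ivan

Round 1 first-place votes: Amara 8, Theo 4, Ivan 18, Hassan 14.
Ivan and Hassan advance.
Runoff: Ivan is preferred to Hassan by 26 voters; Hassan by 18.
Ivan wins the runoff.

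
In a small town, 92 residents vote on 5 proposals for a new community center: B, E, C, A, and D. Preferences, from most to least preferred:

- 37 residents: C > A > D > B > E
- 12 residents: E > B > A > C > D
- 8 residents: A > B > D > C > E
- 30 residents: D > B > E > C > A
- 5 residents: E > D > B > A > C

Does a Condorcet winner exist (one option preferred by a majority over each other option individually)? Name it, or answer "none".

Checking pairwise contests:
D beats B 72–20.
B beats E 75–17.
B beats C 55–37.
B beats A 47–45.
C beats D 49–43.
Every option loses at least one head-to-head, so there is no Condorcet winner.

none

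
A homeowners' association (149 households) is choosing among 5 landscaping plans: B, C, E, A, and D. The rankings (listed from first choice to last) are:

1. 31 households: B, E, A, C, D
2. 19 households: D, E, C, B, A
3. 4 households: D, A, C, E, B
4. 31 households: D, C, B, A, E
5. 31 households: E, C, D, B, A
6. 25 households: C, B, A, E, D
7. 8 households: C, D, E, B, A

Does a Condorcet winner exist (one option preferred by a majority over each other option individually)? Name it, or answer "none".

Checking pairwise contests:
C beats B 118–31.
E beats C 81–68.
B beats E 87–62.
B beats A 145–4.
C beats D 95–54.
Every option loses at least one head-to-head, so there is no Condorcet winner.

none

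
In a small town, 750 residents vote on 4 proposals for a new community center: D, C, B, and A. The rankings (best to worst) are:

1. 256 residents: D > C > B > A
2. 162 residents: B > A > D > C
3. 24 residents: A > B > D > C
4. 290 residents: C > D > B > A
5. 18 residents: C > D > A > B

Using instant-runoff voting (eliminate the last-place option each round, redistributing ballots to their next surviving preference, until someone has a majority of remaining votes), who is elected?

D

Round 1: D 256, C 308, B 162, A 24. Eliminate A.
Round 2: D 256, C 308, B 186. Eliminate B.
Round 3: D 442, C 308. D has a majority.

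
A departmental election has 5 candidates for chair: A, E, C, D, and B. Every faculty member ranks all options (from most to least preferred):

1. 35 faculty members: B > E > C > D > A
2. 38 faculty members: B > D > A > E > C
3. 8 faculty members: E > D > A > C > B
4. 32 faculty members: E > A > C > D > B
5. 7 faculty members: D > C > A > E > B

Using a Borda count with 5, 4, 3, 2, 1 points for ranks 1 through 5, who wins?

A: 35·1 + 38·3 + 8·3 + 32·4 + 7·3 = 322
E: 35·4 + 38·2 + 8·5 + 32·5 + 7·2 = 430
C: 35·3 + 38·1 + 8·2 + 32·3 + 7·4 = 283
D: 35·2 + 38·4 + 8·4 + 32·2 + 7·5 = 353
B: 35·5 + 38·5 + 8·1 + 32·1 + 7·1 = 412
E has the highest Borda score (430).

E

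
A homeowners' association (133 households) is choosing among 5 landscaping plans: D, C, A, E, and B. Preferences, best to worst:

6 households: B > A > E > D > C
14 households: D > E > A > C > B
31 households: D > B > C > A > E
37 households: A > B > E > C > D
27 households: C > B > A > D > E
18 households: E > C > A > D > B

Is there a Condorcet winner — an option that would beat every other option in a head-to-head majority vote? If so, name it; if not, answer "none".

Checking pairwise contests:
C beats D 82–51.
E beats C 75–58.
C beats A 76–57.
D beats E 72–61.
A beats B 69–64.
Every option loses at least one head-to-head, so there is no Condorcet winner.

none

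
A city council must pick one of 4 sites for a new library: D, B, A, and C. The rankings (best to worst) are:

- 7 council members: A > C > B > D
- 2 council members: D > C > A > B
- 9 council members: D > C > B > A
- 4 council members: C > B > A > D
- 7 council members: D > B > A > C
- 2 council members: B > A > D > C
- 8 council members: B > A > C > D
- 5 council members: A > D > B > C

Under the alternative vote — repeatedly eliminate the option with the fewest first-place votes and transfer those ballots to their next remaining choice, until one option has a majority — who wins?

Round 1: D 18, B 10, A 12, C 4. Eliminate C.
Round 2: D 18, B 14, A 12. Eliminate A.
Round 3: D 23, B 21. D has a majority.

D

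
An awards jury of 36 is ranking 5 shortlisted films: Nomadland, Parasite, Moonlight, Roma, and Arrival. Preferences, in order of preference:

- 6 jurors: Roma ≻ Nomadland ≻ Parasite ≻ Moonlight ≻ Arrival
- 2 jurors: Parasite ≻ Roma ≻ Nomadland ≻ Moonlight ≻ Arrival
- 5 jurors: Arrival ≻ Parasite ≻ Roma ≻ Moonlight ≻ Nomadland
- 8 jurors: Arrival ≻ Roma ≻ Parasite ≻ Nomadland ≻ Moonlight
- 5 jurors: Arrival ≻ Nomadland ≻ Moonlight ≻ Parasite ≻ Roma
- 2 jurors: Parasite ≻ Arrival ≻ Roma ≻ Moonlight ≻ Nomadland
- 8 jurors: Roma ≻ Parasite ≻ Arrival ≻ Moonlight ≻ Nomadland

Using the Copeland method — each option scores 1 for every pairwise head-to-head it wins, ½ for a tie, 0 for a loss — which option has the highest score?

Arrival

Nomadland: beats Moonlight; loses to Parasite, Roma, and Arrival → score 1.
Parasite: beats Nomadland and Moonlight; ties Arrival; loses to Roma → score 2.5.
Moonlight: loses to Nomadland, Parasite, Roma, and Arrival → score 0.
Roma: beats Nomadland, Parasite, and Moonlight; loses to Arrival → score 3.
Arrival: beats Nomadland, Moonlight, and Roma; ties Parasite → score 3.5.
Arrival has the best pairwise record.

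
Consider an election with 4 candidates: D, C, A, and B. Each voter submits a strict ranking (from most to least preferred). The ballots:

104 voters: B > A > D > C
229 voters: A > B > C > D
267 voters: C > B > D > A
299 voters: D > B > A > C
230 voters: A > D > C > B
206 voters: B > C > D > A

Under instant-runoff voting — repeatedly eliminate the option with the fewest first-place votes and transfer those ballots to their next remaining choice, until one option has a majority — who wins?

B

Round 1: D 299, C 267, A 459, B 310. Eliminate C.
Round 2: D 299, A 459, B 577. Eliminate D.
Round 3: A 459, B 876. B has a majority.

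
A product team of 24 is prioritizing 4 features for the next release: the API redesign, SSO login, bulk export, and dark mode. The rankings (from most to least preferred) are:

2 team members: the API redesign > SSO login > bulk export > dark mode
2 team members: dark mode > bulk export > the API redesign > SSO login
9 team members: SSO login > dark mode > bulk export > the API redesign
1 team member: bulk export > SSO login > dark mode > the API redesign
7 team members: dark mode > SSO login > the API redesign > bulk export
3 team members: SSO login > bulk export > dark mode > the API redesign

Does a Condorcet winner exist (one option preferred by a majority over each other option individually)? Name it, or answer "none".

SSO login

SSO login vs the API redesign: 20–4 for SSO login.
SSO login vs bulk export: 21–3 for SSO login.
SSO login vs dark mode: 15–9 for SSO login.
SSO login beats every other option head-to-head.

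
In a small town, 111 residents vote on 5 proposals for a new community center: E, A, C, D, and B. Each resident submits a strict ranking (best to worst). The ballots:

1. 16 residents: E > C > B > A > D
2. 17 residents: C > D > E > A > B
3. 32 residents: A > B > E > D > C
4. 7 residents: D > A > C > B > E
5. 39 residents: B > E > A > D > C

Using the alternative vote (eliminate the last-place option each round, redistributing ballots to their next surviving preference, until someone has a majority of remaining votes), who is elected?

Round 1: E 16, A 32, C 17, D 7, B 39. Eliminate D.
Round 2: E 16, A 39, C 17, B 39. Eliminate E.
Round 3: A 39, C 33, B 39. Eliminate C.
Round 4: A 56, B 55. A has a majority.

A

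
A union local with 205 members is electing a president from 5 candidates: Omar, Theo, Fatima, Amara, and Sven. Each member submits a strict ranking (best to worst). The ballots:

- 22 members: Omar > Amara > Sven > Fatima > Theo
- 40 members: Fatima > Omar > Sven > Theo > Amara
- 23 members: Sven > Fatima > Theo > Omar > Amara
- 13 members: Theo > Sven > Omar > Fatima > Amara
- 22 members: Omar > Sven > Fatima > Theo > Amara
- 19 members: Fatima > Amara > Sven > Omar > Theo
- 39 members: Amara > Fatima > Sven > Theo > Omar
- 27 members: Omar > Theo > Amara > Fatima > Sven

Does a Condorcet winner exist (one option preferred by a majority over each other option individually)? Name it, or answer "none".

Fatima vs Omar: 121–84 for Fatima.
Fatima vs Theo: 165–40 for Fatima.
Fatima vs Amara: 117–88 for Fatima.
Fatima vs Sven: 125–80 for Fatima.
Fatima beats every other option head-to-head.

Fatima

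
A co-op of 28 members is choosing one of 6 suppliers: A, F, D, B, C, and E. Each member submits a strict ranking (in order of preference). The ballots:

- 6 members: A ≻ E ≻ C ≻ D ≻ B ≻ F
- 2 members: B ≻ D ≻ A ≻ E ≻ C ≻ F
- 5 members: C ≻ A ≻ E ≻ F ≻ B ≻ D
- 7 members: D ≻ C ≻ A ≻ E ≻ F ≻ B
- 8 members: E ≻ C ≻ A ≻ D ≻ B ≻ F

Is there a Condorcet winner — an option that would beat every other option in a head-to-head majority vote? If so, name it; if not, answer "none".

Checking pairwise contests:
C beats A 20–8.
A beats F 28–0.
A beats D 19–9.
A beats B 26–2.
E beats C 16–12.
A beats E 20–8.
Every option loses at least one head-to-head, so there is no Condorcet winner.

none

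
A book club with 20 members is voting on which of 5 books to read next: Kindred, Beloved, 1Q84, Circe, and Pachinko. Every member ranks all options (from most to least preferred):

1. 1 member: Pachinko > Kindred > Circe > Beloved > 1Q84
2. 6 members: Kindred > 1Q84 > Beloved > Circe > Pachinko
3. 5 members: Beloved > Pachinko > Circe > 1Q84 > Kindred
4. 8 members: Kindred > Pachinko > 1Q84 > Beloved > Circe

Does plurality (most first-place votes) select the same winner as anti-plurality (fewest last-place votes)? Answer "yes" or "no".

Plurality — first-place votes: Kindred 14, Beloved 5, 1Q84 0, Circe 0, Pachinko 1. Winner: Kindred.
Anti-plurality — last-place votes: Kindred 5, Beloved 0, 1Q84 1, Circe 8, Pachinko 6. Winner: Beloved.
The two methods disagree.

no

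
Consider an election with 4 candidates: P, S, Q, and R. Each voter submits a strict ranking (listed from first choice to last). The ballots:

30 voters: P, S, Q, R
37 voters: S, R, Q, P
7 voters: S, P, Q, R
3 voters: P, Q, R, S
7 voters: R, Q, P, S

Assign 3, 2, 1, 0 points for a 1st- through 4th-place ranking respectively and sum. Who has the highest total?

P: 30·3 + 37·0 + 7·2 + 3·3 + 7·1 = 120
S: 30·2 + 37·3 + 7·3 + 3·0 + 7·0 = 192
Q: 30·1 + 37·1 + 7·1 + 3·2 + 7·2 = 94
R: 30·0 + 37·2 + 7·0 + 3·1 + 7·3 = 98
S has the highest Borda score (192).

S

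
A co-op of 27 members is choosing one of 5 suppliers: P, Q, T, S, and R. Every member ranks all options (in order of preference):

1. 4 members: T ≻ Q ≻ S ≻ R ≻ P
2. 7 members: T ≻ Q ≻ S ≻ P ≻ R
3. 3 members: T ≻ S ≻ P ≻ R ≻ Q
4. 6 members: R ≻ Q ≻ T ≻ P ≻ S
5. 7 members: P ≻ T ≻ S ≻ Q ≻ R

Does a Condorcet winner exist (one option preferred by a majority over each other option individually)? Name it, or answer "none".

T vs P: 20–7 for T.
T vs Q: 21–6 for T.
T vs S: 27–0 for T.
T vs R: 21–6 for T.
T beats every other option head-to-head.

T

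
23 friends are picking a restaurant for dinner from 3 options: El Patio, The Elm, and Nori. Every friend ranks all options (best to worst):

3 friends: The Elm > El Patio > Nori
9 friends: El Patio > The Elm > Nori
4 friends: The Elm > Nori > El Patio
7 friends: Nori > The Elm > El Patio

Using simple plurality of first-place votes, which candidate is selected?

El Patio

First-place votes: El Patio 9, The Elm 7, Nori 7.
El Patio has the most first-place votes.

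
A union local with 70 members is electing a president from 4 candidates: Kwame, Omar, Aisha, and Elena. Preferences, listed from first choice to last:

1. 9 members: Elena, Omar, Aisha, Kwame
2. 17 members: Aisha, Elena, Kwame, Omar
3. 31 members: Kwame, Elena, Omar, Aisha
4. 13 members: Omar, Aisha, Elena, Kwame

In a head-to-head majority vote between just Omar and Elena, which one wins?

Voters preferring Omar to Elena: 13; preferring Elena to Omar: 57.
Elena wins the head-to-head.

Elena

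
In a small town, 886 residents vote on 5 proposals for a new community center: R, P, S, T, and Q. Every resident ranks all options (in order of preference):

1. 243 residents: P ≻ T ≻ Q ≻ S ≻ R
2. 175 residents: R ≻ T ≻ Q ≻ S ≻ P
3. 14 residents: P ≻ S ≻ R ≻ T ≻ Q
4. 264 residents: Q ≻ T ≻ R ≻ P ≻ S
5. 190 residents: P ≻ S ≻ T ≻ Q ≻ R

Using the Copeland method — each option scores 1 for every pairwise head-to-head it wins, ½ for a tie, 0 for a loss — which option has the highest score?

R: loses to P, S, T, and Q → score 0.
P: beats R, S, T, and Q → score 4.
S: beats R; loses to P, T, and Q → score 1.
T: beats R, S, and Q; loses to P → score 3.
Q: beats R and S; loses to P and T → score 2.
P has the best pairwise record.

P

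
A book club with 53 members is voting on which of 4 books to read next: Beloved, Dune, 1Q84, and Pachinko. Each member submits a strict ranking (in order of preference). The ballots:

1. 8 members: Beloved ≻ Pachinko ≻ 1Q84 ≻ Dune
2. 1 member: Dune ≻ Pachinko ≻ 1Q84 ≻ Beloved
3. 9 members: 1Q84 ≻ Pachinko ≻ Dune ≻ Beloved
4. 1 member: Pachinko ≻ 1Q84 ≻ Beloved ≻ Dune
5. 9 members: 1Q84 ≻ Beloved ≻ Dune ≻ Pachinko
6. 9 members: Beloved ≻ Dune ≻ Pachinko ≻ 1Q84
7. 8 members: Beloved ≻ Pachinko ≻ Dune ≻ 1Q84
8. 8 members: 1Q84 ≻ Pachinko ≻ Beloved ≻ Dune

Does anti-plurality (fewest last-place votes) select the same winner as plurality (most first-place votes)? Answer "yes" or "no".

no

Anti-plurality — last-place votes: Beloved 10, Dune 17, 1Q84 17, Pachinko 9. Winner: Pachinko.
Plurality — first-place votes: Beloved 25, Dune 1, 1Q84 26, Pachinko 1. Winner: 1Q84.
The two methods disagree.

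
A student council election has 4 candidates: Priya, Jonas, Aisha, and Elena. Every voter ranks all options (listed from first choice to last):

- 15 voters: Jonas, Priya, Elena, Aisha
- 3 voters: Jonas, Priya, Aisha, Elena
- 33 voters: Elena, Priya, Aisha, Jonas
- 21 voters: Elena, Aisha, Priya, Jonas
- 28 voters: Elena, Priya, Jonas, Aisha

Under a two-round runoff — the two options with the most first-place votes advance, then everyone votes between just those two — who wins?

Elena

Round 1 first-place votes: Priya 0, Jonas 18, Aisha 0, Elena 82.
Elena and Jonas advance.
Runoff: Elena is preferred to Jonas by 82 voters; Jonas by 18.
Elena wins the runoff.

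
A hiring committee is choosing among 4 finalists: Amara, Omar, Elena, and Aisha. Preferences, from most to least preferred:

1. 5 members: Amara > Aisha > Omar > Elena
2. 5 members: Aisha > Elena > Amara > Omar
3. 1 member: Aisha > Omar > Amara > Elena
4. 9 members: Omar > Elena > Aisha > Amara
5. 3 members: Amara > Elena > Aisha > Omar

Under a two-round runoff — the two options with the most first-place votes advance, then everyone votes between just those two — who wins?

Round 1 first-place votes: Amara 8, Omar 9, Elena 0, Aisha 6.
Omar and Amara advance.
Runoff: Omar is preferred to Amara by 10 voters; Amara by 13.
Amara wins the runoff.

Amara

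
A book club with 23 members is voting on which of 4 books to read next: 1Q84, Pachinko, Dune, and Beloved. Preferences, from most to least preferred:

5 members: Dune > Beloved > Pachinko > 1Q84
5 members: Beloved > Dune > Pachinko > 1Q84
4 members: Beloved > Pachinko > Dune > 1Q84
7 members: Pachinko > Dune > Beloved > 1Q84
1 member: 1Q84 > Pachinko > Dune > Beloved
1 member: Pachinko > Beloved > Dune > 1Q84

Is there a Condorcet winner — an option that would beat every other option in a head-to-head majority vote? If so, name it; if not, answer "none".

Checking pairwise contests:
Pachinko beats 1Q84 22–1.
Beloved beats Pachinko 14–9.
Pachinko beats Dune 13–10.
Dune beats Beloved 13–10.
Every option loses at least one head-to-head, so there is no Condorcet winner.

none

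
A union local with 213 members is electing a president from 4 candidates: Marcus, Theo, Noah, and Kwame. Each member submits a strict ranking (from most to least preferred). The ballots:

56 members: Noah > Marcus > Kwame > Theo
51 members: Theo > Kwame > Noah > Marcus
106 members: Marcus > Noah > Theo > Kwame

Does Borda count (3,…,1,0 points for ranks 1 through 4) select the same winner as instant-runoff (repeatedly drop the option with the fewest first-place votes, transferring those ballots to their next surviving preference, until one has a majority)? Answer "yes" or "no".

yes

Borda — scores: Marcus 430, Theo 259, Noah 431, Kwame 158. Winner: Noah.
Instant-runoff — R1 Marcus 106, Theo 51, Noah 56, Kwame 0 (Kwame out); R2 Marcus 106, Theo 51, Noah 56 (Theo out); R3 Marcus 106, Noah 107 (Noah winner). Winner: Noah.
The two methods agree.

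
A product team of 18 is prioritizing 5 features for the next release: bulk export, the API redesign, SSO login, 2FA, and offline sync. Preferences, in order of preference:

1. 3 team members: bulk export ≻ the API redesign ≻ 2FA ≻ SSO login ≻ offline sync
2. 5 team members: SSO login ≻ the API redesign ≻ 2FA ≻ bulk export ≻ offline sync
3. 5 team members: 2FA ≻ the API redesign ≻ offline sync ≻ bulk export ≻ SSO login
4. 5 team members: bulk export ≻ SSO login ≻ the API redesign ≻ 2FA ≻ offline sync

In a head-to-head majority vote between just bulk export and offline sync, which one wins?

Voters preferring bulk export to offline sync: 13; preferring offline sync to bulk export: 5.
bulk export wins the head-to-head.

bulk export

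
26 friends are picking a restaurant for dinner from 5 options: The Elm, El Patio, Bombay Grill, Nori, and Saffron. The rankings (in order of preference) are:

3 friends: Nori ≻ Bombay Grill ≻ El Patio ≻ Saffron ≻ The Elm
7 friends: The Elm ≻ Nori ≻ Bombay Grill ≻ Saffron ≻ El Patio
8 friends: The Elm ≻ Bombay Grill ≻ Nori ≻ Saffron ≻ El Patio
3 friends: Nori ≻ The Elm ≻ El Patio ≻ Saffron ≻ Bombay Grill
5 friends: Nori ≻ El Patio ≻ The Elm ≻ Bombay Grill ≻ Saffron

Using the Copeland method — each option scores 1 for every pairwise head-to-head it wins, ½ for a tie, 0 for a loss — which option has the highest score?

The Elm: beats El Patio, Bombay Grill, Nori, and Saffron → score 4.
El Patio: loses to The Elm, Bombay Grill, Nori, and Saffron → score 0.
Bombay Grill: beats El Patio and Saffron; loses to The Elm and Nori → score 2.
Nori: beats El Patio, Bombay Grill, and Saffron; loses to The Elm → score 3.
Saffron: beats El Patio; loses to The Elm, Bombay Grill, and Nori → score 1.
The Elm has the best pairwise record.

The Elm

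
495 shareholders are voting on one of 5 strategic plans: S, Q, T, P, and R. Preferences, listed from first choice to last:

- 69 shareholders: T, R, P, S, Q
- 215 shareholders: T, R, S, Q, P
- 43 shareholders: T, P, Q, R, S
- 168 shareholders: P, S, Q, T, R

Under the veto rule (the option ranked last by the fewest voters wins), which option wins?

T

Last-place votes: S 43, Q 69, T 0, P 215, R 168.
T is ranked last by the fewest voters, so T wins.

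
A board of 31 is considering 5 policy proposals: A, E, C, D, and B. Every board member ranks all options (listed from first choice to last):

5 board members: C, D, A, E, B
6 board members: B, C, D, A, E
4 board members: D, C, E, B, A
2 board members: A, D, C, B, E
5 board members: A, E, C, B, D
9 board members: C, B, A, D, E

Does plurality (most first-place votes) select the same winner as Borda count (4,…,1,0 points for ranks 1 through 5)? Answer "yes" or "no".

Plurality — first-place votes: A 7, E 0, C 14, D 4, B 6. Winner: C.
Borda — scores: A 62, E 28, C 100, D 58, B 62. Winner: C.
The two methods agree.

yes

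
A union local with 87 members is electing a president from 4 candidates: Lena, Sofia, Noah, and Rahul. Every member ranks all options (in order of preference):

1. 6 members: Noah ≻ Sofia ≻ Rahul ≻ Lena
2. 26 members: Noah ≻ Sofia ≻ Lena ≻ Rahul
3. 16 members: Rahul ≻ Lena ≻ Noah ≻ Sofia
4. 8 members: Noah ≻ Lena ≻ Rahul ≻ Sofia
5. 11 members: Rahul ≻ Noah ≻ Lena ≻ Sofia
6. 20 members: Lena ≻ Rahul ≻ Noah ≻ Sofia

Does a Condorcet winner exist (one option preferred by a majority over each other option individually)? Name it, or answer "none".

none

Checking pairwise contests:
Noah beats Lena 51–36.
Lena beats Sofia 55–32.
Rahul beats Noah 47–40.
Lena beats Rahul 54–33.
Every option loses at least one head-to-head, so there is no Condorcet winner.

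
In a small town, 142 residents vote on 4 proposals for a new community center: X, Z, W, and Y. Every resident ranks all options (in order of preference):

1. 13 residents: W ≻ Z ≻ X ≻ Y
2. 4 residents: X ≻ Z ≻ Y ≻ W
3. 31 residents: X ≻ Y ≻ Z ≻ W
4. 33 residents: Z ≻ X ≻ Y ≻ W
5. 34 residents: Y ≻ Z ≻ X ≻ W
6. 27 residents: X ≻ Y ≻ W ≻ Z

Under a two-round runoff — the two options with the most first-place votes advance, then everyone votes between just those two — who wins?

X

Round 1 first-place votes: X 62, Z 33, W 13, Y 34.
X and Y advance.
Runoff: X is preferred to Y by 108 voters; Y by 34.
X wins the runoff.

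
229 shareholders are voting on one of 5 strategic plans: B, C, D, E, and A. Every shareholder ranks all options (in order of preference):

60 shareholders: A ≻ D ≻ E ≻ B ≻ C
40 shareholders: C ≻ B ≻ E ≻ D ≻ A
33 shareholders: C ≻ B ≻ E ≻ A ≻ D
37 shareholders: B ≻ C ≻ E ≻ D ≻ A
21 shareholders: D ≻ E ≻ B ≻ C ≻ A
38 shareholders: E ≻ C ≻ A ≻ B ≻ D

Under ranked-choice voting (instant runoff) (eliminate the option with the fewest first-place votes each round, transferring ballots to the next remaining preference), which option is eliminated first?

Round 1: B 37, C 73, D 21, E 38, A 60. Eliminate D.

D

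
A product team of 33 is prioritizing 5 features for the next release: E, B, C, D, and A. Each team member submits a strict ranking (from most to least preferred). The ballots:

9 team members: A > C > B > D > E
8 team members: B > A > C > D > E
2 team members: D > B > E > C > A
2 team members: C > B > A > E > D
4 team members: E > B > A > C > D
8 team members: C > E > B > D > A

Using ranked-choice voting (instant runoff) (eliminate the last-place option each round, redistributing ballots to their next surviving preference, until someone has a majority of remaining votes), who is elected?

Round 1: E 4, B 8, C 10, D 2, A 9. Eliminate D.
Round 2: E 4, B 10, C 10, A 9. Eliminate E.
Round 3: B 14, C 10, A 9. Eliminate A.
Round 4: B 14, C 19. C has a majority.

C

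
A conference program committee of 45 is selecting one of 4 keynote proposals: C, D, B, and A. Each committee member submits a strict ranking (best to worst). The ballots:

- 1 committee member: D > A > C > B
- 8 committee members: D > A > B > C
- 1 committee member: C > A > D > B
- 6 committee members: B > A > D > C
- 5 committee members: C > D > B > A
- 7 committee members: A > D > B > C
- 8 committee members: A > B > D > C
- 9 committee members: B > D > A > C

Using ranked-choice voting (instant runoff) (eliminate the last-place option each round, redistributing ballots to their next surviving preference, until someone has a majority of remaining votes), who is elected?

A

Round 1: C 6, D 9, B 15, A 15. Eliminate C.
Round 2: D 14, B 15, A 16. Eliminate D.
Round 3: B 20, A 25. A has a majority.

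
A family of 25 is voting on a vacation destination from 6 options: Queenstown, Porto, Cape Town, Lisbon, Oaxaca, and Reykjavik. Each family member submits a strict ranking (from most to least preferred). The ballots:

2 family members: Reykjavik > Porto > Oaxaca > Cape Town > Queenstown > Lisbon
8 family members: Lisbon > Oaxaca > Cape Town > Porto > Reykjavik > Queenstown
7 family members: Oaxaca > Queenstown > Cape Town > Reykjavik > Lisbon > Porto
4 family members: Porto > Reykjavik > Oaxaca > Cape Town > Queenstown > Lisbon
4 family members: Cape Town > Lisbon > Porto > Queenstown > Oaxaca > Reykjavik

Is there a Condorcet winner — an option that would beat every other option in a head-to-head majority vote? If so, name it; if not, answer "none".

Oaxaca

Oaxaca vs Queenstown: 21–4 for Oaxaca.
Oaxaca vs Porto: 15–10 for Oaxaca.
Oaxaca vs Cape Town: 21–4 for Oaxaca.
Oaxaca vs Lisbon: 13–12 for Oaxaca.
Oaxaca vs Reykjavik: 19–6 for Oaxaca.
Oaxaca beats every other option head-to-head.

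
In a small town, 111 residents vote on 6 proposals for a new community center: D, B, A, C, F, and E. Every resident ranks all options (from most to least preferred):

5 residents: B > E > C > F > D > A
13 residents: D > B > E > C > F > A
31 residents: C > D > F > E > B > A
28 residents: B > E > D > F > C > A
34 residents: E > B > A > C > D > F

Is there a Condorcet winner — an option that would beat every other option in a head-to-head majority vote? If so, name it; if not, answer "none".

E vs D: 67–44 for E.
E vs B: 65–46 for E.
E vs A: 111–0 for E.
E vs C: 80–31 for E.
E vs F: 80–31 for E.
E beats every other option head-to-head.

E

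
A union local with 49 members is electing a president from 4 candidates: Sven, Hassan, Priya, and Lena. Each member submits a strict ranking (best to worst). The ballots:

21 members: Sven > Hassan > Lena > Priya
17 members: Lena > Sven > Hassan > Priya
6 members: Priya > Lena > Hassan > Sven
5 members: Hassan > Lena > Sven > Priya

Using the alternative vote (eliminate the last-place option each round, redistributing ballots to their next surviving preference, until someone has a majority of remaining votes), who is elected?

Round 1: Sven 21, Hassan 5, Priya 6, Lena 17. Eliminate Hassan.
Round 2: Sven 21, Priya 6, Lena 22. Eliminate Priya.
Round 3: Sven 21, Lena 28. Lena has a majority.

Lena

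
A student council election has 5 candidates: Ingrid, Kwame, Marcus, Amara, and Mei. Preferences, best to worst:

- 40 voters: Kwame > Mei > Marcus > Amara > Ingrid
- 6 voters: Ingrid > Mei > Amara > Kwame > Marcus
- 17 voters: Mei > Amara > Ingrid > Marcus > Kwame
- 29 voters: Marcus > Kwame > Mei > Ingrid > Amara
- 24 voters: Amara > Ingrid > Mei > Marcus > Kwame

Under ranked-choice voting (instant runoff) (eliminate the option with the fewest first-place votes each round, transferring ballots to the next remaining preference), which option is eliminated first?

Round 1: Ingrid 6, Kwame 40, Marcus 29, Amara 24, Mei 17. Eliminate Ingrid.

Ingrid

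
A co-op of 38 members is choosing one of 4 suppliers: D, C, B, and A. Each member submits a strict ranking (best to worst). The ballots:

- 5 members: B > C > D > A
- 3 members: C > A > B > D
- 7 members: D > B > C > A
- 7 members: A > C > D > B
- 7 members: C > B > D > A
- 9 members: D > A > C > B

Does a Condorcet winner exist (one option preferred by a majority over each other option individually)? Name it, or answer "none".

C vs D: 22–16 for C.
C vs B: 26–12 for C.
C vs A: 22–16 for C.
C beats every other option head-to-head.

C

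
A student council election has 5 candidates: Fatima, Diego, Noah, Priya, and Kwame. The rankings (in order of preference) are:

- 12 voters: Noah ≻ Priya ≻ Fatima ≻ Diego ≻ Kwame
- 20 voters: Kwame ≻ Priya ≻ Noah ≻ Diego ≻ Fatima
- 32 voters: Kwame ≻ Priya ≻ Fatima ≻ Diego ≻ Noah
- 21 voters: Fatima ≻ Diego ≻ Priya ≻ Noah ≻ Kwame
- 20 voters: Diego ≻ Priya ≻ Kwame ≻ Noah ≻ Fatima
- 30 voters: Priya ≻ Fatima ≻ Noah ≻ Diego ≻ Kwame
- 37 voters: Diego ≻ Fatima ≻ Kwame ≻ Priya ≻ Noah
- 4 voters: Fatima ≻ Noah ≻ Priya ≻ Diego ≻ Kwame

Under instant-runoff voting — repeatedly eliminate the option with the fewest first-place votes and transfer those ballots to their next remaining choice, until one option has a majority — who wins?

Round 1: Fatima 25, Diego 57, Noah 12, Priya 30, Kwame 52. Eliminate Noah.
Round 2: Fatima 25, Diego 57, Priya 42, Kwame 52. Eliminate Fatima.
Round 3: Diego 78, Priya 46, Kwame 52. Eliminate Priya.
Round 4: Diego 124, Kwame 52. Diego has a majority.

Diego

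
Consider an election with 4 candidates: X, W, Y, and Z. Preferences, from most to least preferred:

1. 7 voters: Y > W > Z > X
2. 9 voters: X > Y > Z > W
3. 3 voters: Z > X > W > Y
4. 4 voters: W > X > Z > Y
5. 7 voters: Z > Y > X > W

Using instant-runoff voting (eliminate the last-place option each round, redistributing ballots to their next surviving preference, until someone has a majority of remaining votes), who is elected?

Z

Round 1: X 9, W 4, Y 7, Z 10. Eliminate W.
Round 2: X 13, Y 7, Z 10. Eliminate Y.
Round 3: X 13, Z 17. Z has a majority.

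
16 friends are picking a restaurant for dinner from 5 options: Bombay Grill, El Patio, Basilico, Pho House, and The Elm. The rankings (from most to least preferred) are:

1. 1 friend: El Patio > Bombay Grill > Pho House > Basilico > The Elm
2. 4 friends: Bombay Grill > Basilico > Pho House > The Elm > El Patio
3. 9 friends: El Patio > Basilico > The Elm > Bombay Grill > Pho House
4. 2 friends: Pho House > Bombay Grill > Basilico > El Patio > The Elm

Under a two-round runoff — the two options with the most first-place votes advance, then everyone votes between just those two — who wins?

Round 1 first-place votes: Bombay Grill 4, El Patio 10, Basilico 0, Pho House 2, The Elm 0.
El Patio and Bombay Grill advance.
Runoff: El Patio is preferred to Bombay Grill by 10 voters; Bombay Grill by 6.
El Patio wins the runoff.

El Patio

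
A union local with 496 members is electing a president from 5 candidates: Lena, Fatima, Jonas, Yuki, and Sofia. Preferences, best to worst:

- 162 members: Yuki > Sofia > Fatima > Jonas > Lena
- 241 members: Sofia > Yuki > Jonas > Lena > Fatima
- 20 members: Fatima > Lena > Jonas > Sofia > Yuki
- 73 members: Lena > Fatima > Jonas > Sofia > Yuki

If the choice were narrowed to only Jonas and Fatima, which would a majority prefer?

Voters preferring Jonas to Fatima: 241; preferring Fatima to Jonas: 255.
Fatima wins the head-to-head.

Fatima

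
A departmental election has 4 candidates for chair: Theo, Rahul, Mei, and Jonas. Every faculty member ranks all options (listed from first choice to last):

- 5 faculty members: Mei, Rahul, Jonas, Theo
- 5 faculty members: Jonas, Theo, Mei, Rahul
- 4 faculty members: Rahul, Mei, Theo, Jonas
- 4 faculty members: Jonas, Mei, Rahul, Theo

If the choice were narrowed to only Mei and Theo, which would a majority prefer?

Voters preferring Mei to Theo: 13; preferring Theo to Mei: 5.
Mei wins the head-to-head.

Mei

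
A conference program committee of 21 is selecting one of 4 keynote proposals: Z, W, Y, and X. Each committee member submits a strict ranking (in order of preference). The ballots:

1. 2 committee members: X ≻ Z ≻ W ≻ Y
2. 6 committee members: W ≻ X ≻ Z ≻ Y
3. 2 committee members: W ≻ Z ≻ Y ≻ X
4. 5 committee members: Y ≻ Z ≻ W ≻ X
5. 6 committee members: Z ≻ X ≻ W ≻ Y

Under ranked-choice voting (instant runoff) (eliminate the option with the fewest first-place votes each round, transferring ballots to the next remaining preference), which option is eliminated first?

Round 1: Z 6, W 8, Y 5, X 2. Eliminate X.

X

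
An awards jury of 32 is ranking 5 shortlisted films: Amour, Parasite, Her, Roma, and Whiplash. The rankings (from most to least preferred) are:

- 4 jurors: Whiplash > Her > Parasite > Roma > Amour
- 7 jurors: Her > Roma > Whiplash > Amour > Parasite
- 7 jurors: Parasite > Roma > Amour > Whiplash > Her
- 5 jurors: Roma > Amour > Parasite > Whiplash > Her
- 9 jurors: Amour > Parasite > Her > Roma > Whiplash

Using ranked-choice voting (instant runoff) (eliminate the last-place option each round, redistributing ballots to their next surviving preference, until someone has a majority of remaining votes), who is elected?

Amour

Round 1: Amour 9, Parasite 7, Her 7, Roma 5, Whiplash 4. Eliminate Whiplash.
Round 2: Amour 9, Parasite 7, Her 11, Roma 5. Eliminate Roma.
Round 3: Amour 14, Parasite 7, Her 11. Eliminate Parasite.
Round 4: Amour 21, Her 11. Amour has a majority.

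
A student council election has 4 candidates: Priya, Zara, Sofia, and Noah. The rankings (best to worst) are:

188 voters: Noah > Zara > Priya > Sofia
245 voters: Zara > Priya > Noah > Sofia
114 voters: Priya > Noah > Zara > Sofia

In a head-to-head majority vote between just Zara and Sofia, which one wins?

Voters preferring Zara to Sofia: 547; preferring Sofia to Zara: 0.
Zara wins the head-to-head.

Zara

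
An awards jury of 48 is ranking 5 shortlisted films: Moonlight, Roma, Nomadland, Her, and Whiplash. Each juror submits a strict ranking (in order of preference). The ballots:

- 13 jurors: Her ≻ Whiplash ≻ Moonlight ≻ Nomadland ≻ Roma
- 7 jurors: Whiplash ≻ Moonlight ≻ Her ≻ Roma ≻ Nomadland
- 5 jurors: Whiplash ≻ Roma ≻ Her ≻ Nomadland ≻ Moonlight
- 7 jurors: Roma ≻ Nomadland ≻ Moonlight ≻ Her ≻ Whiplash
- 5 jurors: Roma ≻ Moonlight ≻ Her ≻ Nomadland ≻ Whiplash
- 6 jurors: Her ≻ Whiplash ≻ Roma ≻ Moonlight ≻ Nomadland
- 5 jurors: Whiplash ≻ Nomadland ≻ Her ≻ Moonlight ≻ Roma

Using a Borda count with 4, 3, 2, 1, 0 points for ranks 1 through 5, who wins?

Moonlight: 13·2 + 7·3 + 5·0 + 7·2 + 5·3 + 6·1 + 5·1 = 87
Roma: 13·0 + 7·1 + 5·3 + 7·4 + 5·4 + 6·2 + 5·0 = 82
Nomadland: 13·1 + 7·0 + 5·1 + 7·3 + 5·1 + 6·0 + 5·3 = 59
Her: 13·4 + 7·2 + 5·2 + 7·1 + 5·2 + 6·4 + 5·2 = 127
Whiplash: 13·3 + 7·4 + 5·4 + 7·0 + 5·0 + 6·3 + 5·4 = 125
Her has the highest Borda score (127).

Her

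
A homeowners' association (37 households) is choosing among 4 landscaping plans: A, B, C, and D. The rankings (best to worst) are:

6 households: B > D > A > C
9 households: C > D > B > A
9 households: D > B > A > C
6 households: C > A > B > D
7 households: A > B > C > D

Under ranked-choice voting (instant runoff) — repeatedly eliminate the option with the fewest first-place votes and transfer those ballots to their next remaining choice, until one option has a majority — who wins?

C

Round 1: A 7, B 6, C 15, D 9. Eliminate B.
Round 2: A 7, C 15, D 15. Eliminate A.
Round 3: C 22, D 15. C has a majority.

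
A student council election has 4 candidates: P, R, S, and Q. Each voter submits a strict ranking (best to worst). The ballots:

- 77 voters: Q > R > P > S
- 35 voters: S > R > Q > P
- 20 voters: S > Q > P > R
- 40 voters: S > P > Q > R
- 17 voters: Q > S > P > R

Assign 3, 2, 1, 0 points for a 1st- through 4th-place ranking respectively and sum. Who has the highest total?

P: 77·1 + 35·0 + 20·1 + 40·2 + 17·1 = 194
R: 77·2 + 35·2 + 20·0 + 40·0 + 17·0 = 224
S: 77·0 + 35·3 + 20·3 + 40·3 + 17·2 = 319
Q: 77·3 + 35·1 + 20·2 + 40·1 + 17·3 = 397
Q has the highest Borda score (397).

Q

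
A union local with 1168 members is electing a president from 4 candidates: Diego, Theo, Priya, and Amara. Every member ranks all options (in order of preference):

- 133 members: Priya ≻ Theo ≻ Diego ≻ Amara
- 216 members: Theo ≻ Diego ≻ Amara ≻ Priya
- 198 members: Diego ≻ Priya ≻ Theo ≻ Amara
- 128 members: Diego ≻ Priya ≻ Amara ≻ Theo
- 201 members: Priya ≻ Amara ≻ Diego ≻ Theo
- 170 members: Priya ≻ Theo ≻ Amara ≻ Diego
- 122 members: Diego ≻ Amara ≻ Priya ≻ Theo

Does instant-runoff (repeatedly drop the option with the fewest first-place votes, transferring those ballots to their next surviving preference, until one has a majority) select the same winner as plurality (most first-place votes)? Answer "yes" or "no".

no

Instant-runoff — R1 Diego 448, Theo 216, Priya 504, Amara 0 (Amara out); R2 Diego 448, Theo 216, Priya 504 (Theo out); R3 Diego 664, Priya 504 (Diego winner). Winner: Diego.
Plurality — first-place votes: Diego 448, Theo 216, Priya 504, Amara 0. Winner: Priya.
The two methods disagree.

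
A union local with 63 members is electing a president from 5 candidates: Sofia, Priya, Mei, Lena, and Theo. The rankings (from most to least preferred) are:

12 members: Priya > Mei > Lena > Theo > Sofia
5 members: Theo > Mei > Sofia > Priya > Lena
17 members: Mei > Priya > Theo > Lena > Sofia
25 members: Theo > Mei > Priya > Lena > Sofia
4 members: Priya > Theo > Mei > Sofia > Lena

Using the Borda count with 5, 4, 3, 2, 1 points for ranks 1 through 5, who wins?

Mei

Sofia: 12·1 + 5·3 + 17·1 + 25·1 + 4·2 = 77
Priya: 12·5 + 5·2 + 17·4 + 25·3 + 4·5 = 233
Mei: 12·4 + 5·4 + 17·5 + 25·4 + 4·3 = 265
Lena: 12·3 + 5·1 + 17·2 + 25·2 + 4·1 = 129
Theo: 12·2 + 5·5 + 17·3 + 25·5 + 4·4 = 241
Mei has the highest Borda score (265).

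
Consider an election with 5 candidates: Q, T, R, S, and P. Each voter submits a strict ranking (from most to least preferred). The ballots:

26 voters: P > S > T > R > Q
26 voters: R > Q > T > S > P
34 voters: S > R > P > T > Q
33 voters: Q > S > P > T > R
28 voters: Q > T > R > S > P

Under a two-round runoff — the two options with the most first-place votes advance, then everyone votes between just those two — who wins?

Round 1 first-place votes: Q 61, T 0, R 26, S 34, P 26.
Q and S advance.
Runoff: Q is preferred to S by 87 voters; S by 60.
Q wins the runoff.

Q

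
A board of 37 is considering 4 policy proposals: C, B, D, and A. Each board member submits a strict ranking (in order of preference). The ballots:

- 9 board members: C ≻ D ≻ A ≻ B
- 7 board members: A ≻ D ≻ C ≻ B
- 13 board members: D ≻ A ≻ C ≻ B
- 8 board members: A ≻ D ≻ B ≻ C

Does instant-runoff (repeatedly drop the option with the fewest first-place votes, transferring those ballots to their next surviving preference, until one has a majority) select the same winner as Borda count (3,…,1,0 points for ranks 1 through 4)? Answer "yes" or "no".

Instant-runoff — R1 C 9, B 0, D 13, A 15 (B out); R2 C 9, D 13, A 15 (C out); R3 D 22, A 15 (D winner). Winner: D.
Borda — scores: C 47, B 8, D 87, A 80. Winner: D.
The two methods agree.

yes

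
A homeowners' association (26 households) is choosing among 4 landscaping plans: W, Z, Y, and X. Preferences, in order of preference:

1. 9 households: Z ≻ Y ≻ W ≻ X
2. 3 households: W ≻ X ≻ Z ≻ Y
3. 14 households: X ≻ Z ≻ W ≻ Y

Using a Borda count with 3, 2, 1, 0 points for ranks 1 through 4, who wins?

W: 9·1 + 3·3 + 14·1 = 32
Z: 9·3 + 3·1 + 14·2 = 58
Y: 9·2 + 3·0 + 14·0 = 18
X: 9·0 + 3·2 + 14·3 = 48
Z has the highest Borda score (58).

Z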